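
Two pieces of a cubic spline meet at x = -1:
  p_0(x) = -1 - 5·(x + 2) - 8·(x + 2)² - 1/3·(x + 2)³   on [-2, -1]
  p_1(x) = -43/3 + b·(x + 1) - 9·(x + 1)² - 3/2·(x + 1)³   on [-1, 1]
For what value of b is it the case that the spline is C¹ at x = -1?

-22

p_0'(x) = -5 - 16·(x + 2) - 1·(x + 2)², so p_0'(-1) = -22. On the right, p_1'(-1) = b, so b = -22.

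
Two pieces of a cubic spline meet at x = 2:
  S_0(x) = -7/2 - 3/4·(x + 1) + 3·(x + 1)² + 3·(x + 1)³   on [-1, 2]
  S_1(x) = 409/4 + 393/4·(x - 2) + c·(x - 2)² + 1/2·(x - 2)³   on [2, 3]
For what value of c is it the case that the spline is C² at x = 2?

30

S_0''(x) = 6 + 18·(x + 1), so S_0''(2) = 60. On the right, S_1''(2) = 2c, so c = 30.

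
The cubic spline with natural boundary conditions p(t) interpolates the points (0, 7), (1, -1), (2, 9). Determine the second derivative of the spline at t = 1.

With M_i denoting the second derivative at x_i, h_i = 1, 1, and Δ_i = (y_(i+1) − y_i)/h_i = -8, 10:
  1·M_0 + 4·M_1 + 1·M_2 = 6(Δ_1 - Δ_0) = 108
Natural end conditions: M_0 = M_2 = 0.
Forward elimination and back-substitution give M_0 = 0, M_1 = 27, M_2 = 0.

27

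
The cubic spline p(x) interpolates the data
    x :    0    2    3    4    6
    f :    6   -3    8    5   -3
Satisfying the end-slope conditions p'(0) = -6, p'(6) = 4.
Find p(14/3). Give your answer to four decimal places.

Write m_i for p''(x_i). With h_i = 2, 1, 1, 2 and divided differences Δ_i = -9/2, 11, -3, -4, the continuity of p' gives the tridiagonal system
  2·m_0 + 6·m_1 + 1·m_2 = 6(Δ_1 - Δ_0) = 93
  1·m_1 + 4·m_2 + 1·m_3 = 6(Δ_2 - Δ_1) = -84
  1·m_2 + 6·m_3 + 2·m_4 = 6(Δ_3 - Δ_2) = -6
Clamped end conditions give two more equations: 2h_0·m_0 + h_0·m_1 = 6(Δ_0 - p'(0)) = 9 and h_3·m_3 + 2h_3·m_4 = 6(p'(6) - Δ_3) = 48.
Solving: m_0 = -1111/120, m_1 = 1381/60, m_2 = -319/12, m_3 = -41/60, m_4 = 1481/120.
On [4, 6], p(x) = 5 - 919/120·(x - 4) - 41/120·(x - 4)² + 521/480·(x - 4)³.
With (x - 4) = 2/3: p(14/3) = 26/405.

0.0642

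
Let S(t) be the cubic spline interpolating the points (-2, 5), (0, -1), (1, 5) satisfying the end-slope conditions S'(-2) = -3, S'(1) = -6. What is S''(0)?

Write M_i for S''(x_i). With h_i = 2, 1 and divided differences Δ_i = -3, 6, the continuity of S' gives the tridiagonal system
  2·M_0 + 6·M_1 + 1·M_2 = 6(Δ_1 - Δ_0) = 54
Clamped end conditions give two more equations: 2h_0·M_0 + h_0·M_1 = 6(Δ_0 - S'(-2)) = 0 and h_1·M_1 + 2h_1·M_2 = 6(S'(1) - Δ_1) = -72.
Solving the tridiagonal system: M_0 = -10, M_1 = 20, M_2 = -46.

20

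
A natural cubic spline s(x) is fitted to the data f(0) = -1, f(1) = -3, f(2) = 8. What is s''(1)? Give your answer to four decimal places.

Write M_i for s''(x_i). With h_i = 1, 1 and divided differences Δ_i = -2, 11, the continuity of s' gives the tridiagonal system
  1·M_0 + 4·M_1 + 1·M_2 = 6(Δ_1 - Δ_0) = 78
Natural end conditions: M_0 = M_2 = 0.
Hence M_0 = 0, M_1 = 39/2, M_2 = 0.

19.5000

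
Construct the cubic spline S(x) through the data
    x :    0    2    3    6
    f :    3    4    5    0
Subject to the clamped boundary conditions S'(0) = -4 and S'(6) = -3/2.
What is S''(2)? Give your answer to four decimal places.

-1.6429

Write M_i for S''(x_i). With h_i = 2, 1, 3 and divided differences Δ_i = 1/2, 1, -5/3, the continuity of S' gives the tridiagonal system
  2·M_0 + 6·M_1 + 1·M_2 = 6(Δ_1 - Δ_0) = 3
  1·M_1 + 8·M_2 + 3·M_3 = 6(Δ_2 - Δ_1) = -16
Clamped end conditions give two more equations: 2h_0·M_0 + h_0·M_1 = 6(Δ_0 - S'(0)) = 27 and h_2·M_2 + 2h_2·M_3 = 6(S'(6) - Δ_2) = 1.
Solving the tridiagonal system: M_0 = 53/7, M_1 = -23/14, M_2 = -16/7, M_3 = 55/42.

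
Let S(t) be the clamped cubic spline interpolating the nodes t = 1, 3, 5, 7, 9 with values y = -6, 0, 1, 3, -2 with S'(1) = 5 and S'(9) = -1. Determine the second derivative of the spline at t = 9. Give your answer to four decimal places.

4.3393

With σ_i denoting the second derivative at x_i, h_i = 2, 2, 2, 2, and Δ_i = (y_(i+1) − y_i)/h_i = 3, 1/2, 1, -5/2:
  2·σ_0 + 8·σ_1 + 2·σ_2 = 6(Δ_1 - Δ_0) = -15
  2·σ_1 + 8·σ_2 + 2·σ_3 = 6(Δ_2 - Δ_1) = 3
  2·σ_2 + 8·σ_3 + 2·σ_4 = 6(Δ_3 - Δ_2) = -21
Clamped end conditions give two more equations: 2h_0·σ_0 + h_0·σ_1 = 6(Δ_0 - S'(1)) = -12 and h_3·σ_3 + 2h_3·σ_4 = 6(S'(9) - Δ_3) = 9.
Forward elimination and back-substitution give σ_0 = -117/56, σ_1 = -51/28, σ_2 = 15/8, σ_3 = -117/28, σ_4 = 243/56.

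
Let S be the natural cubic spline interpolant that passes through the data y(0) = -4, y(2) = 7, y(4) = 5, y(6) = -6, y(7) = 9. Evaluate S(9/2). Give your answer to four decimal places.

Put σ_i = S'' at the i-th knot. Here h = (2, 2, 2, 1) and Δ = (11/2, -1, -11/2, 15), so the interior equations h_(i-1)·σ_(i-1) + 2(h_(i-1)+h_i)·σ_i + h_i·σ_(i+1) = 6(Δ_i − Δ_(i-1)) read
  2·σ_0 + 8·σ_1 + 2·σ_2 = 6(Δ_1 - Δ_0) = -39
  2·σ_1 + 8·σ_2 + 2·σ_3 = 6(Δ_2 - Δ_1) = -27
  2·σ_2 + 6·σ_3 + 1·σ_4 = 6(Δ_3 - Δ_2) = 123
Natural end conditions: σ_0 = σ_4 = 0.
Solving the tridiagonal system: σ_0 = 0, σ_1 = -225/82, σ_2 = -699/82, σ_3 = 957/41, σ_4 = 0.
On [4, 6], S(x) = 5 - 623/82·(x - 4) - 699/164·(x - 4)² + 871/328·(x - 4)³.
With (x - 4) = 1/2: S(9/2) = 1227/2624.

0.4676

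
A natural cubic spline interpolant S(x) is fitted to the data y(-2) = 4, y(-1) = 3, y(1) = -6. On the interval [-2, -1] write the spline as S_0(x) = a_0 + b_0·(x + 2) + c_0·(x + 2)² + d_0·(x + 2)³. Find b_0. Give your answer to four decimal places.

Let M_i = S''(x_i). Step sizes h_i = 1, 2; slopes of the chords Δ_i = (y_(i+1) - y_i)/h_i = -1, -9/2.
  1·M_0 + 6·M_1 + 2·M_2 = 6(Δ_1 - Δ_0) = -21
Natural end conditions: M_0 = M_2 = 0.
Solving the tridiagonal system: M_0 = 0, M_1 = -7/2, M_2 = 0.
On [-2, -1], with S_0(x) = a_0 + b_0·(x + 2) + c_0·(x + 2)² + d_0·(x + 2)³: c_0 = M_0/2 = 0, d_0 = (M_1 - M_0)/(6h_0) = -7/12, b_0 = Δ_0 - h_0(2M_0 + M_1)/6 = -5/12.

-0.4167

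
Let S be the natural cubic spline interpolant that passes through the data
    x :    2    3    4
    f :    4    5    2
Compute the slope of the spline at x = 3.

-1

Write σ_i for S''(x_i). With h_i = 1, 1 and divided differences Δ_i = 1, -3, the continuity of S' gives the tridiagonal system
  1·σ_0 + 4·σ_1 + 1·σ_2 = 6(Δ_1 - Δ_0) = -24
Natural end conditions: σ_0 = σ_2 = 0.
Solving the tridiagonal system: σ_0 = 0, σ_1 = -6, σ_2 = 0.
On [3, 4], S'(x) = b_1 + 2c_1·(x - 3) + 3d_1·(x - 3)² with b_1 = Δ_1 - h_1(2σ_1 + σ_2)/6 = -1, c_1 = σ_1/2 = -3, d_1 = (σ_2 - σ_1)/(6h_1) = 1. So S'(3) = -1.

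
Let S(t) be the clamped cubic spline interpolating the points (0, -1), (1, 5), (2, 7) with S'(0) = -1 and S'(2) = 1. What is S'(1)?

6

Write M_i for S''(x_i). With h_i = 1, 1 and divided differences Δ_i = 6, 2, the continuity of S' gives the tridiagonal system
  1·M_0 + 4·M_1 + 1·M_2 = 6(Δ_1 - Δ_0) = -24
Clamped end conditions give two more equations: 2h_0·M_0 + h_0·M_1 = 6(Δ_0 - S'(0)) = 42 and h_1·M_1 + 2h_1·M_2 = 6(S'(2) - Δ_1) = -6.
Solving the tridiagonal system: M_0 = 28, M_1 = -14, M_2 = 4.
On [1, 2], S'(t) = b_1 + 2c_1·(t - 1) + 3d_1·(t - 1)² with b_1 = Δ_1 - h_1(2M_1 + M_2)/6 = 6, c_1 = M_1/2 = -7, d_1 = (M_2 - M_1)/(6h_1) = 3. So S'(1) = 6.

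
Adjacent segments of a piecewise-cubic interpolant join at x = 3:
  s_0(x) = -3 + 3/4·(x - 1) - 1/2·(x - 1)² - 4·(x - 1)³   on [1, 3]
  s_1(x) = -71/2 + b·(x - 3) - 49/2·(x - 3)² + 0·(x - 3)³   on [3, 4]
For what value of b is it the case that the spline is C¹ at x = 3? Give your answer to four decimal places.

-49.2500

s_0'(x) = 3/4 - 1·(x - 1) - 12·(x - 1)², so s_0'(3) = -197/4. On the right, s_1'(3) = b, so b = -197/4.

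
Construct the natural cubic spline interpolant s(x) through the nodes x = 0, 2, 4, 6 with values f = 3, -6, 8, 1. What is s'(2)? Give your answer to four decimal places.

3.0333

Let M_i = s''(x_i). Step sizes h_i = 2, 2, 2; slopes of the chords Δ_i = (y_(i+1) - y_i)/h_i = -9/2, 7, -7/2.
  2·M_0 + 8·M_1 + 2·M_2 = 6(Δ_1 - Δ_0) = 69
  2·M_1 + 8·M_2 + 2·M_3 = 6(Δ_2 - Δ_1) = -63
Natural end conditions: M_0 = M_3 = 0.
Solving the tridiagonal system: M_0 = 0, M_1 = 113/10, M_2 = -107/10, M_3 = 0.
On [2, 4], s'(x) = b_1 + 2c_1·(x - 2) + 3d_1·(x - 2)² with b_1 = Δ_1 - h_1(2M_1 + M_2)/6 = 91/30, c_1 = M_1/2 = 113/20, d_1 = (M_2 - M_1)/(6h_1) = -11/6. So s'(2) = 91/30.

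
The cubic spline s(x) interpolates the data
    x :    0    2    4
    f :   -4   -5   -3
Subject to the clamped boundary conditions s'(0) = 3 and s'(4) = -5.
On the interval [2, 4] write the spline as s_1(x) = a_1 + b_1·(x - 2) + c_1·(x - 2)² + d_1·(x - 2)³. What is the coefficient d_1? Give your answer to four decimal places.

-1.5313

Write M_i for s''(x_i). With h_i = 2, 2 and divided differences Δ_i = -1/2, 1, the continuity of s' gives the tridiagonal system
  2·M_0 + 8·M_1 + 2·M_2 = 6(Δ_1 - Δ_0) = 9
Clamped end conditions give two more equations: 2h_0·M_0 + h_0·M_1 = 6(Δ_0 - s'(0)) = -21 and h_1·M_1 + 2h_1·M_2 = 6(s'(4) - Δ_1) = -36.
Solving the tridiagonal system: M_0 = -67/8, M_1 = 25/4, M_2 = -97/8.
On [2, 4], with s_1(x) = a_1 + b_1·(x - 2) + c_1·(x - 2)² + d_1·(x - 2)³: c_1 = M_1/2 = 25/8, d_1 = (M_2 - M_1)/(6h_1) = -49/32, b_1 = Δ_1 - h_1(2M_1 + M_2)/6 = 7/8.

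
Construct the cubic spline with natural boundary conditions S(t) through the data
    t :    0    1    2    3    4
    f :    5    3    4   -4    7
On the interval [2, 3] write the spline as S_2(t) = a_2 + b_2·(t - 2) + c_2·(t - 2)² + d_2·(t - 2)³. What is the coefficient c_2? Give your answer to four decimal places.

-12.4286

With M_i denoting the second derivative at x_i, h_i = 1, 1, 1, 1, and Δ_i = (y_(i+1) − y_i)/h_i = -2, 1, -8, 11:
  1·M_0 + 4·M_1 + 1·M_2 = 6(Δ_1 - Δ_0) = 18
  1·M_1 + 4·M_2 + 1·M_3 = 6(Δ_2 - Δ_1) = -54
  1·M_2 + 4·M_3 + 1·M_4 = 6(Δ_3 - Δ_2) = 114
Natural end conditions: M_0 = M_4 = 0.
Solving: M_0 = 0, M_1 = 75/7, M_2 = -174/7, M_3 = 243/7, M_4 = 0.
On [2, 3], with S_2(t) = a_2 + b_2·(t - 2) + c_2·(t - 2)² + d_2·(t - 2)³: c_2 = M_2/2 = -87/7, d_2 = (M_3 - M_2)/(6h_2) = 139/14, b_2 = Δ_2 - h_2(2M_2 + M_3)/6 = -11/2.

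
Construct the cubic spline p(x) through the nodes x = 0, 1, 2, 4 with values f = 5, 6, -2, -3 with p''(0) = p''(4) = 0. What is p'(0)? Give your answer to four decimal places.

Put M_i = p'' at the i-th knot. Here h = (1, 1, 2) and Δ = (1, -8, -1/2), so the interior equations h_(i-1)·M_(i-1) + 2(h_(i-1)+h_i)·M_i + h_i·M_(i+1) = 6(Δ_i − Δ_(i-1)) read
  1·M_0 + 4·M_1 + 1·M_2 = 6(Δ_1 - Δ_0) = -54
  1·M_1 + 6·M_2 + 2·M_3 = 6(Δ_2 - Δ_1) = 45
Natural end conditions: M_0 = M_3 = 0.
Solving the tridiagonal system: M_0 = 0, M_1 = -369/23, M_2 = 234/23, M_3 = 0.
On [0, 1], p'(x) = b_0 + 2c_0·x + 3d_0·x² with b_0 = Δ_0 - h_0(2M_0 + M_1)/6 = 169/46, c_0 = M_0/2 = 0, d_0 = (M_1 - M_0)/(6h_0) = -123/46. So p'(0) = 169/46.

3.6739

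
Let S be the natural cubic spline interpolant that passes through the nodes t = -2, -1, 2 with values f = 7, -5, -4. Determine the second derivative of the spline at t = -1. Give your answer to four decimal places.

Write σ_i for S''(x_i). With h_i = 1, 3 and divided differences Δ_i = -12, 1/3, the continuity of S' gives the tridiagonal system
  1·σ_0 + 8·σ_1 + 3·σ_2 = 6(Δ_1 - Δ_0) = 74
Natural end conditions: σ_0 = σ_2 = 0.
Forward elimination and back-substitution give σ_0 = 0, σ_1 = 37/4, σ_2 = 0.

9.2500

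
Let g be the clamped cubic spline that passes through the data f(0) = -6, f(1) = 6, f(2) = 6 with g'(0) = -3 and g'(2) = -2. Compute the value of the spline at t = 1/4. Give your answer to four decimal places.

-5.0273

Write m_i for g''(x_i). With h_i = 1, 1 and divided differences Δ_i = 12, 0, the continuity of g' gives the tridiagonal system
  1·m_0 + 4·m_1 + 1·m_2 = 6(Δ_1 - Δ_0) = -72
Clamped end conditions give two more equations: 2h_0·m_0 + h_0·m_1 = 6(Δ_0 - g'(0)) = 90 and h_1·m_1 + 2h_1·m_2 = 6(g'(2) - Δ_1) = -12.
Forward elimination and back-substitution give m_0 = 127/2, m_1 = -37, m_2 = 25/2.
On [0, 1], g(t) = -6 - 3·t + 127/4·t² - 67/4·t³.
With t = 1/4: g(1/4) = -1287/256.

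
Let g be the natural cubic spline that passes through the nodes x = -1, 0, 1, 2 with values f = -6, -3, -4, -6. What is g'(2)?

-2

Put M_i = g'' at the i-th knot. Here h = (1, 1, 1) and Δ = (3, -1, -2), so the interior equations h_(i-1)·M_(i-1) + 2(h_(i-1)+h_i)·M_i + h_i·M_(i+1) = 6(Δ_i − Δ_(i-1)) read
  1·M_0 + 4·M_1 + 1·M_2 = 6(Δ_1 - Δ_0) = -24
  1·M_1 + 4·M_2 + 1·M_3 = 6(Δ_2 - Δ_1) = -6
Natural end conditions: M_0 = M_3 = 0.
Solving: M_0 = 0, M_1 = -6, M_2 = 0, M_3 = 0.
On [1, 2], g'(x) = b_2 + 2c_2·(x - 1) + 3d_2·(x - 1)² with b_2 = Δ_2 - h_2(2M_2 + M_3)/6 = -2, c_2 = M_2/2 = 0, d_2 = (M_3 - M_2)/(6h_2) = 0. So g'(2) = -2.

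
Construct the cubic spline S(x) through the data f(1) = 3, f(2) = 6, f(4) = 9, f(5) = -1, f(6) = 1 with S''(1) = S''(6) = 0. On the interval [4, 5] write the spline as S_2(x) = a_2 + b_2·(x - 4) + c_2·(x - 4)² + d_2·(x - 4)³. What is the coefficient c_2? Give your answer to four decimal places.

-8.2623

With m_i denoting the second derivative at x_i, h_i = 1, 2, 1, 1, and Δ_i = (y_(i+1) − y_i)/h_i = 3, 3/2, -10, 2:
  1·m_0 + 6·m_1 + 2·m_2 = 6(Δ_1 - Δ_0) = -9
  2·m_1 + 6·m_2 + 1·m_3 = 6(Δ_2 - Δ_1) = -69
  1·m_2 + 4·m_3 + 1·m_4 = 6(Δ_3 - Δ_2) = 72
Natural end conditions: m_0 = m_4 = 0.
Forward elimination and back-substitution give m_0 = 0, m_1 = 489/122, m_2 = -1008/61, m_3 = 1350/61, m_4 = 0.
On [4, 5], with S_2(x) = a_2 + b_2·(x - 4) + c_2·(x - 4)² + d_2·(x - 4)³: c_2 = m_2/2 = -504/61, d_2 = (m_3 - m_2)/(6h_2) = 393/61, b_2 = Δ_2 - h_2(2m_2 + m_3)/6 = -499/61.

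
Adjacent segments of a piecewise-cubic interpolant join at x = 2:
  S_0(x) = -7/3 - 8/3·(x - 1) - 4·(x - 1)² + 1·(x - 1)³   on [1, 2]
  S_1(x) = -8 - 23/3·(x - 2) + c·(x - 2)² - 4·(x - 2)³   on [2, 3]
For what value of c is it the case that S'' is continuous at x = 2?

S_0''(x) = -8 + 6·(x - 1), so S_0''(2) = -2. On the right, S_1''(2) = 2c, so c = -1.

-1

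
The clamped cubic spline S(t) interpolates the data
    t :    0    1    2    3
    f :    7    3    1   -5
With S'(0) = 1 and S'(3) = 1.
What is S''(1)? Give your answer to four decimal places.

12.4000

With σ_i denoting the second derivative at x_i, h_i = 1, 1, 1, and Δ_i = (y_(i+1) − y_i)/h_i = -4, -2, -6:
  1·σ_0 + 4·σ_1 + 1·σ_2 = 6(Δ_1 - Δ_0) = 12
  1·σ_1 + 4·σ_2 + 1·σ_3 = 6(Δ_2 - Δ_1) = -24
Clamped end conditions give two more equations: 2h_0·σ_0 + h_0·σ_1 = 6(Δ_0 - S'(0)) = -30 and h_2·σ_2 + 2h_2·σ_3 = 6(S'(3) - Δ_2) = 42.
Solving: σ_0 = -106/5, σ_1 = 62/5, σ_2 = -82/5, σ_3 = 146/5.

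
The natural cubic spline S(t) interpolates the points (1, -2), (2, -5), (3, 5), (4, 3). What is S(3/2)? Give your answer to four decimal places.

-5.1000

With σ_i denoting the second derivative at x_i, h_i = 1, 1, 1, and Δ_i = (y_(i+1) − y_i)/h_i = -3, 10, -2:
  1·σ_0 + 4·σ_1 + 1·σ_2 = 6(Δ_1 - Δ_0) = 78
  1·σ_1 + 4·σ_2 + 1·σ_3 = 6(Δ_2 - Δ_1) = -72
Natural end conditions: σ_0 = σ_3 = 0.
Solving: σ_0 = 0, σ_1 = 128/5, σ_2 = -122/5, σ_3 = 0.
On [1, 2], S(t) = -2 - 109/15·(t - 1) + 0·(t - 1)² + 64/15·(t - 1)³.
With (t - 1) = 1/2: S(3/2) = -51/10.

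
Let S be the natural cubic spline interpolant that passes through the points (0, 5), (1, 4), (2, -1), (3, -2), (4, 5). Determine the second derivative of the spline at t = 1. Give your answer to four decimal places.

Put m_i = S'' at the i-th knot. Here h = (1, 1, 1, 1) and Δ = (-1, -5, -1, 7), so the interior equations h_(i-1)·m_(i-1) + 2(h_(i-1)+h_i)·m_i + h_i·m_(i+1) = 6(Δ_i − Δ_(i-1)) read
  1·m_0 + 4·m_1 + 1·m_2 = 6(Δ_1 - Δ_0) = -24
  1·m_1 + 4·m_2 + 1·m_3 = 6(Δ_2 - Δ_1) = 24
  1·m_2 + 4·m_3 + 1·m_4 = 6(Δ_3 - Δ_2) = 48
Natural end conditions: m_0 = m_4 = 0.
Hence m_0 = 0, m_1 = -51/7, m_2 = 36/7, m_3 = 75/7, m_4 = 0.

-7.2857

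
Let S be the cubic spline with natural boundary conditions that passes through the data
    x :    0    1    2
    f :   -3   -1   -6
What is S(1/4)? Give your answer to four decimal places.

-2.0898

Let M_i = S''(x_i). Step sizes h_i = 1, 1; slopes of the chords Δ_i = (y_(i+1) - y_i)/h_i = 2, -5.
  1·M_0 + 4·M_1 + 1·M_2 = 6(Δ_1 - Δ_0) = -42
Natural end conditions: M_0 = M_2 = 0.
Forward elimination and back-substitution give M_0 = 0, M_1 = -21/2, M_2 = 0.
On [0, 1], S(x) = -3 + 15/4·x + 0·x² - 7/4·x³.
With x = 1/4: S(1/4) = -535/256.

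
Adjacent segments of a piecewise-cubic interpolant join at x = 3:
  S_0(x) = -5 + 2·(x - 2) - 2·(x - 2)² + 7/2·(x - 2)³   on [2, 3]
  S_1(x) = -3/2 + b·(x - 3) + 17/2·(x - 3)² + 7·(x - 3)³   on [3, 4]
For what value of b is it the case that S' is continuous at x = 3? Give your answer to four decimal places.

S_0'(x) = 2 - 4·(x - 2) + 21/2·(x - 2)², so S_0'(3) = 17/2. On the right, S_1'(3) = b, so b = 17/2.

8.5000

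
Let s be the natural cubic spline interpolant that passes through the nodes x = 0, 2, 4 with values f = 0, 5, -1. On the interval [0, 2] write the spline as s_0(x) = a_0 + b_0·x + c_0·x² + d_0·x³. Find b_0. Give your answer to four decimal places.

3.8750

Let σ_i = s''(x_i). Step sizes h_i = 2, 2; slopes of the chords Δ_i = (y_(i+1) - y_i)/h_i = 5/2, -3.
  2·σ_0 + 8·σ_1 + 2·σ_2 = 6(Δ_1 - Δ_0) = -33
Natural end conditions: σ_0 = σ_2 = 0.
Hence σ_0 = 0, σ_1 = -33/8, σ_2 = 0.
On [0, 2], with s_0(x) = a_0 + b_0·x + c_0·x² + d_0·x³: c_0 = σ_0/2 = 0, d_0 = (σ_1 - σ_0)/(6h_0) = -11/32, b_0 = Δ_0 - h_0(2σ_0 + σ_1)/6 = 31/8.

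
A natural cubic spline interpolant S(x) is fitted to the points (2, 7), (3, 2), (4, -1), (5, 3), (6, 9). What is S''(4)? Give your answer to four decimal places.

10.2857

With M_i denoting the second derivative at x_i, h_i = 1, 1, 1, 1, and Δ_i = (y_(i+1) − y_i)/h_i = -5, -3, 4, 6:
  1·M_0 + 4·M_1 + 1·M_2 = 6(Δ_1 - Δ_0) = 12
  1·M_1 + 4·M_2 + 1·M_3 = 6(Δ_2 - Δ_1) = 42
  1·M_2 + 4·M_3 + 1·M_4 = 6(Δ_3 - Δ_2) = 12
Natural end conditions: M_0 = M_4 = 0.
Hence M_0 = 0, M_1 = 3/7, M_2 = 72/7, M_3 = 3/7, M_4 = 0.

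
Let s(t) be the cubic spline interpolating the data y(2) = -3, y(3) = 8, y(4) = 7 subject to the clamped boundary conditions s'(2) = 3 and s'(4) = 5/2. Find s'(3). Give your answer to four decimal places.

6.1250

Write σ_i for s''(x_i). With h_i = 1, 1 and divided differences Δ_i = 11, -1, the continuity of s' gives the tridiagonal system
  1·σ_0 + 4·σ_1 + 1·σ_2 = 6(Δ_1 - Δ_0) = -72
Clamped end conditions give two more equations: 2h_0·σ_0 + h_0·σ_1 = 6(Δ_0 - s'(2)) = 48 and h_1·σ_1 + 2h_1·σ_2 = 6(s'(4) - Δ_1) = 21.
Forward elimination and back-substitution give σ_0 = 167/4, σ_1 = -71/2, σ_2 = 113/4.
On [3, 4], s'(t) = b_1 + 2c_1·(t - 3) + 3d_1·(t - 3)² with b_1 = Δ_1 - h_1(2σ_1 + σ_2)/6 = 49/8, c_1 = σ_1/2 = -71/4, d_1 = (σ_2 - σ_1)/(6h_1) = 85/8. So s'(3) = 49/8.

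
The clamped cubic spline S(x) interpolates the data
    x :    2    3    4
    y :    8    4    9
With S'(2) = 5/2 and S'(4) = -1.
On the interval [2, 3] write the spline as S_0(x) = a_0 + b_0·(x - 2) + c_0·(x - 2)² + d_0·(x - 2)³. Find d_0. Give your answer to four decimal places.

Write σ_i for S''(x_i). With h_i = 1, 1 and divided differences Δ_i = -4, 5, the continuity of S' gives the tridiagonal system
  1·σ_0 + 4·σ_1 + 1·σ_2 = 6(Δ_1 - Δ_0) = 54
Clamped end conditions give two more equations: 2h_0·σ_0 + h_0·σ_1 = 6(Δ_0 - S'(2)) = -39 and h_1·σ_1 + 2h_1·σ_2 = 6(S'(4) - Δ_1) = -36.
Solving the tridiagonal system: σ_0 = -139/4, σ_1 = 61/2, σ_2 = -133/4.
On [2, 3], with S_0(x) = a_0 + b_0·(x - 2) + c_0·(x - 2)² + d_0·(x - 2)³: c_0 = σ_0/2 = -139/8, d_0 = (σ_1 - σ_0)/(6h_0) = 87/8, b_0 = Δ_0 - h_0(2σ_0 + σ_1)/6 = 5/2.

10.8750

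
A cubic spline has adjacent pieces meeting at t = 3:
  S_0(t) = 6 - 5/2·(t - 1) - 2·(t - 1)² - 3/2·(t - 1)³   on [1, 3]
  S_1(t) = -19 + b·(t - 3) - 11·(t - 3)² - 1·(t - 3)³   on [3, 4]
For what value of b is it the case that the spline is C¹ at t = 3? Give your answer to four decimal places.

-28.5000

S_0'(t) = -5/2 - 4·(t - 1) - 9/2·(t - 1)², so S_0'(3) = -57/2. On the right, S_1'(3) = b, so b = -57/2.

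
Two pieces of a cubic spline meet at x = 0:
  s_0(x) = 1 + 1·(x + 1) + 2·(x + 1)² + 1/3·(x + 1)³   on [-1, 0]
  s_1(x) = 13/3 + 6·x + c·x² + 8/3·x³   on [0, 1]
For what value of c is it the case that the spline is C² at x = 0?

3

s_0''(x) = 4 + 2·(x + 1), so s_0''(0) = 6. On the right, s_1''(0) = 2c, so c = 3.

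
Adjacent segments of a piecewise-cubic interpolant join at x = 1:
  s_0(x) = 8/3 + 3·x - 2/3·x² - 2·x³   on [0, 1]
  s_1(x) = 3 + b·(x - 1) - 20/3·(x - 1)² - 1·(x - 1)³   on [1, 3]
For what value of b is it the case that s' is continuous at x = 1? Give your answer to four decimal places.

-4.3333

s_0'(x) = 3 - 4/3·x - 6·x², so s_0'(1) = -13/3. On the right, s_1'(1) = b, so b = -13/3.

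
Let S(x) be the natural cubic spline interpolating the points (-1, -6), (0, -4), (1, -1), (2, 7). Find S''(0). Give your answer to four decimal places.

Put σ_i = S'' at the i-th knot. Here h = (1, 1, 1) and Δ = (2, 3, 8), so the interior equations h_(i-1)·σ_(i-1) + 2(h_(i-1)+h_i)·σ_i + h_i·σ_(i+1) = 6(Δ_i − Δ_(i-1)) read
  1·σ_0 + 4·σ_1 + 1·σ_2 = 6(Δ_1 - Δ_0) = 6
  1·σ_1 + 4·σ_2 + 1·σ_3 = 6(Δ_2 - Δ_1) = 30
Natural end conditions: σ_0 = σ_3 = 0.
Solving the tridiagonal system: σ_0 = 0, σ_1 = -2/5, σ_2 = 38/5, σ_3 = 0.

-0.4000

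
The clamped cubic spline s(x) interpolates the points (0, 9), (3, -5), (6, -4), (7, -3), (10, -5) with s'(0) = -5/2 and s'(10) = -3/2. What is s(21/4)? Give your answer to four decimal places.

-5.1764

Put σ_i = s'' at the i-th knot. Here h = (3, 3, 1, 3) and Δ = (-14/3, 1/3, 1, -2/3), so the interior equations h_(i-1)·σ_(i-1) + 2(h_(i-1)+h_i)·σ_i + h_i·σ_(i+1) = 6(Δ_i − Δ_(i-1)) read
  3·σ_0 + 12·σ_1 + 3·σ_2 = 6(Δ_1 - Δ_0) = 30
  3·σ_1 + 8·σ_2 + 1·σ_3 = 6(Δ_2 - Δ_1) = 4
  1·σ_2 + 8·σ_3 + 3·σ_4 = 6(Δ_3 - Δ_2) = -10
Clamped end conditions give two more equations: 2h_0·σ_0 + h_0·σ_1 = 6(Δ_0 - s'(0)) = -13 and h_3·σ_3 + 2h_3·σ_4 = 6(s'(10) - Δ_3) = -5.
Forward elimination and back-substitution give σ_0 = -638/159, σ_1 = 587/159, σ_2 = -40/53, σ_3 = -55/53, σ_4 = -50/159.
On [3, 6], s(x) = -5 - 158/53·(x - 3) + 587/318·(x - 3)² - 707/2862·(x - 3)³.
With (x - 3) = 9/4: s(21/4) = -35117/6784.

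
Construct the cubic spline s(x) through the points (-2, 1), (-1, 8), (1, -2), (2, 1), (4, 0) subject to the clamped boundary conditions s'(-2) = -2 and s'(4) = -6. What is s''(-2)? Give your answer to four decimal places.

With M_i denoting the second derivative at x_i, h_i = 1, 2, 1, 2, and Δ_i = (y_(i+1) − y_i)/h_i = 7, -5, 3, -1/2:
  1·M_0 + 6·M_1 + 2·M_2 = 6(Δ_1 - Δ_0) = -72
  2·M_1 + 6·M_2 + 1·M_3 = 6(Δ_2 - Δ_1) = 48
  1·M_2 + 6·M_3 + 2·M_4 = 6(Δ_3 - Δ_2) = -21
Clamped end conditions give two more equations: 2h_0·M_0 + h_0·M_1 = 6(Δ_0 - s'(-2)) = 54 and h_3·M_3 + 2h_3·M_4 = 6(s'(4) - Δ_3) = -33.
Forward elimination and back-substitution give M_0 = 3631/93, M_1 = -2240/93, M_2 = 3113/186, M_3 = -395/93, M_4 = -2279/372.

39.0430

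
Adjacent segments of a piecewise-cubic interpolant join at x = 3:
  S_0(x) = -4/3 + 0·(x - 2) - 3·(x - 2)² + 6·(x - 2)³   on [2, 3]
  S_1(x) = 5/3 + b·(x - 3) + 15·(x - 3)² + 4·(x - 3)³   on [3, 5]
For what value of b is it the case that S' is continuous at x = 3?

12

S_0'(x) = 0 - 6·(x - 2) + 18·(x - 2)², so S_0'(3) = 12. On the right, S_1'(3) = b, so b = 12.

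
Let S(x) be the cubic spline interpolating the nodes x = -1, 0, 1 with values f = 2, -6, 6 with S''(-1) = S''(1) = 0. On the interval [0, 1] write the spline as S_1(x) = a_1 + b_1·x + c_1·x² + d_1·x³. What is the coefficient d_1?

Let M_i = S''(x_i). Step sizes h_i = 1, 1; slopes of the chords Δ_i = (y_(i+1) - y_i)/h_i = -8, 12.
  1·M_0 + 4·M_1 + 1·M_2 = 6(Δ_1 - Δ_0) = 120
Natural end conditions: M_0 = M_2 = 0.
Solving: M_0 = 0, M_1 = 30, M_2 = 0.
On [0, 1], with S_1(x) = a_1 + b_1·x + c_1·x² + d_1·x³: c_1 = M_1/2 = 15, d_1 = (M_2 - M_1)/(6h_1) = -5, b_1 = Δ_1 - h_1(2M_1 + M_2)/6 = 2.

-5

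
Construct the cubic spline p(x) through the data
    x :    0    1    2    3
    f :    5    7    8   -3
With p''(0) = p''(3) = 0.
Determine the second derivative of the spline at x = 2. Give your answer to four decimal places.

Write M_i for p''(x_i). With h_i = 1, 1, 1 and divided differences Δ_i = 2, 1, -11, the continuity of p' gives the tridiagonal system
  1·M_0 + 4·M_1 + 1·M_2 = 6(Δ_1 - Δ_0) = -6
  1·M_1 + 4·M_2 + 1·M_3 = 6(Δ_2 - Δ_1) = -72
Natural end conditions: M_0 = M_3 = 0.
Solving the tridiagonal system: M_0 = 0, M_1 = 16/5, M_2 = -94/5, M_3 = 0.

-18.8000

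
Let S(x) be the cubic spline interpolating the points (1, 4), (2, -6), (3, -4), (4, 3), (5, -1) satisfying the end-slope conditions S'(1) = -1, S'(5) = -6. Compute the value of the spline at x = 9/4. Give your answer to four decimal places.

Write M_i for S''(x_i). With h_i = 1, 1, 1, 1 and divided differences Δ_i = -10, 2, 7, -4, the continuity of S' gives the tridiagonal system
  1·M_0 + 4·M_1 + 1·M_2 = 6(Δ_1 - Δ_0) = 72
  1·M_1 + 4·M_2 + 1·M_3 = 6(Δ_2 - Δ_1) = 30
  1·M_2 + 4·M_3 + 1·M_4 = 6(Δ_3 - Δ_2) = -66
Clamped end conditions give two more equations: 2h_0·M_0 + h_0·M_1 = 6(Δ_0 - S'(1)) = -54 and h_3·M_3 + 2h_3·M_4 = 6(S'(5) - Δ_3) = -12.
Solving: M_0 = -565/14, M_1 = 187/7, M_2 = 11/2, M_3 = -131/7, M_4 = 47/14.
On [2, 3], S(x) = -6 - 219/28·(x - 2) + 187/14·(x - 2)² - 99/28·(x - 2)³.
With (x - 2) = 1/4: S(9/4) = -1837/256.

-7.1758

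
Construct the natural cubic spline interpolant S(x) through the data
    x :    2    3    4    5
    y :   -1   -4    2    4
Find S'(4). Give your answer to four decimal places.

With m_i denoting the second derivative at x_i, h_i = 1, 1, 1, and Δ_i = (y_(i+1) − y_i)/h_i = -3, 6, 2:
  1·m_0 + 4·m_1 + 1·m_2 = 6(Δ_1 - Δ_0) = 54
  1·m_1 + 4·m_2 + 1·m_3 = 6(Δ_2 - Δ_1) = -24
Natural end conditions: m_0 = m_3 = 0.
Solving: m_0 = 0, m_1 = 16, m_2 = -10, m_3 = 0.
On [4, 5], S'(x) = b_2 + 2c_2·(x - 4) + 3d_2·(x - 4)² with b_2 = Δ_2 - h_2(2m_2 + m_3)/6 = 16/3, c_2 = m_2/2 = -5, d_2 = (m_3 - m_2)/(6h_2) = 5/3. So S'(4) = 16/3.

5.3333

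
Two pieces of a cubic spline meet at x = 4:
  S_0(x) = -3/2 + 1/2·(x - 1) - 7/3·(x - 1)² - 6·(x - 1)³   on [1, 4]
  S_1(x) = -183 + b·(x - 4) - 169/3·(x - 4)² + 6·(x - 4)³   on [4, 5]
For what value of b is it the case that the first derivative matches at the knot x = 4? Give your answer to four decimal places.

S_0'(x) = 1/2 - 14/3·(x - 1) - 18·(x - 1)², so S_0'(4) = -351/2. On the right, S_1'(4) = b, so b = -351/2.

-175.5000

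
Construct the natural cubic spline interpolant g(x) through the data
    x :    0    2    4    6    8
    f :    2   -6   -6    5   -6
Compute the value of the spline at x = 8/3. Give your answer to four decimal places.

Let σ_i = g''(x_i). Step sizes h_i = 2, 2, 2, 2; slopes of the chords Δ_i = (y_(i+1) - y_i)/h_i = -4, 0, 11/2, -11/2.
  2·σ_0 + 8·σ_1 + 2·σ_2 = 6(Δ_1 - Δ_0) = 24
  2·σ_1 + 8·σ_2 + 2·σ_3 = 6(Δ_2 - Δ_1) = 33
  2·σ_2 + 8·σ_3 + 2·σ_4 = 6(Δ_3 - Δ_2) = -66
Natural end conditions: σ_0 = σ_4 = 0.
Hence σ_0 = 0, σ_1 = 81/56, σ_2 = 87/14, σ_3 = -549/56, σ_4 = 0.
On [2, 4], g(x) = -6 - 85/28·(x - 2) + 81/112·(x - 2)² + 89/224·(x - 2)³.
With (x - 2) = 2/3: g(8/3) = -2867/378.

-7.5847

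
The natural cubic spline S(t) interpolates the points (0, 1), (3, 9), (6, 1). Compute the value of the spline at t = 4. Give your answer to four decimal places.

7.8148

Write M_i for S''(x_i). With h_i = 3, 3 and divided differences Δ_i = 8/3, -8/3, the continuity of S' gives the tridiagonal system
  3·M_0 + 12·M_1 + 3·M_2 = 6(Δ_1 - Δ_0) = -32
Natural end conditions: M_0 = M_2 = 0.
Hence M_0 = 0, M_1 = -8/3, M_2 = 0.
On [3, 6], S(t) = 9 + 0·(t - 3) - 4/3·(t - 3)² + 4/27·(t - 3)³.
With (t - 3) = 1: S(4) = 211/27.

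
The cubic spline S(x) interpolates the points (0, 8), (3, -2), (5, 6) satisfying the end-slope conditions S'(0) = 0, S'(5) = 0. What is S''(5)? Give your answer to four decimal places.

-10.4000

Put σ_i = S'' at the i-th knot. Here h = (3, 2) and Δ = (-10/3, 4), so the interior equations h_(i-1)·σ_(i-1) + 2(h_(i-1)+h_i)·σ_i + h_i·σ_(i+1) = 6(Δ_i − Δ_(i-1)) read
  3·σ_0 + 10·σ_1 + 2·σ_2 = 6(Δ_1 - Δ_0) = 44
Clamped end conditions give two more equations: 2h_0·σ_0 + h_0·σ_1 = 6(Δ_0 - S'(0)) = -20 and h_1·σ_1 + 2h_1·σ_2 = 6(S'(5) - Δ_1) = -24.
Solving the tridiagonal system: σ_0 = -116/15, σ_1 = 44/5, σ_2 = -52/5.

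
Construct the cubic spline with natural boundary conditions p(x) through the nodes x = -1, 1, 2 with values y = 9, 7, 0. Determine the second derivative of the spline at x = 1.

-6

Put σ_i = p'' at the i-th knot. Here h = (2, 1) and Δ = (-1, -7), so the interior equations h_(i-1)·σ_(i-1) + 2(h_(i-1)+h_i)·σ_i + h_i·σ_(i+1) = 6(Δ_i − Δ_(i-1)) read
  2·σ_0 + 6·σ_1 + 1·σ_2 = 6(Δ_1 - Δ_0) = -36
Natural end conditions: σ_0 = σ_2 = 0.
Forward elimination and back-substitution give σ_0 = 0, σ_1 = -6, σ_2 = 0.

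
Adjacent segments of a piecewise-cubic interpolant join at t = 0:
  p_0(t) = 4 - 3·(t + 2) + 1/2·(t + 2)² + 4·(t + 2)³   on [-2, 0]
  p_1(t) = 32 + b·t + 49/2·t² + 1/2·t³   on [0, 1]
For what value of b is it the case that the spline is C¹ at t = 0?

p_0'(t) = -3 + 1·(t + 2) + 12·(t + 2)², so p_0'(0) = 47. On the right, p_1'(0) = b, so b = 47.

47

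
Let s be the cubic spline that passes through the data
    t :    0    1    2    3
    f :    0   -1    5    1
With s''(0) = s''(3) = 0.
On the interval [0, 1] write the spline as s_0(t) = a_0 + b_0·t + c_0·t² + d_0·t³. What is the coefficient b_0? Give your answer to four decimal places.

Put M_i = s'' at the i-th knot. Here h = (1, 1, 1) and Δ = (-1, 6, -4), so the interior equations h_(i-1)·M_(i-1) + 2(h_(i-1)+h_i)·M_i + h_i·M_(i+1) = 6(Δ_i − Δ_(i-1)) read
  1·M_0 + 4·M_1 + 1·M_2 = 6(Δ_1 - Δ_0) = 42
  1·M_1 + 4·M_2 + 1·M_3 = 6(Δ_2 - Δ_1) = -60
Natural end conditions: M_0 = M_3 = 0.
Solving the tridiagonal system: M_0 = 0, M_1 = 76/5, M_2 = -94/5, M_3 = 0.
On [0, 1], with s_0(t) = a_0 + b_0·t + c_0·t² + d_0·t³: c_0 = M_0/2 = 0, d_0 = (M_1 - M_0)/(6h_0) = 38/15, b_0 = Δ_0 - h_0(2M_0 + M_1)/6 = -53/15.

-3.5333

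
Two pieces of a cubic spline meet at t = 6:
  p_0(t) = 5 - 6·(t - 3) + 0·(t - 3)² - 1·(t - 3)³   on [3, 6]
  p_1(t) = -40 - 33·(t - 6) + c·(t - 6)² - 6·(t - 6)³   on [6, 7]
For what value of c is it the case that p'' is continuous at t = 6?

-9

p_0''(t) = 0 - 6·(t - 3), so p_0''(6) = -18. On the right, p_1''(6) = 2c, so c = -9.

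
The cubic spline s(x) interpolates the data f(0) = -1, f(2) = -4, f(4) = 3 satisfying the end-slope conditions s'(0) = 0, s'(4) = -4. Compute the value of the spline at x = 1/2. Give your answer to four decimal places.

Put σ_i = s'' at the i-th knot. Here h = (2, 2) and Δ = (-3/2, 7/2), so the interior equations h_(i-1)·σ_(i-1) + 2(h_(i-1)+h_i)·σ_i + h_i·σ_(i+1) = 6(Δ_i − Δ_(i-1)) read
  2·σ_0 + 8·σ_1 + 2·σ_2 = 6(Δ_1 - Δ_0) = 30
Clamped end conditions give two more equations: 2h_0·σ_0 + h_0·σ_1 = 6(Δ_0 - s'(0)) = -9 and h_1·σ_1 + 2h_1·σ_2 = 6(s'(4) - Δ_1) = -45.
Hence σ_0 = -7, σ_1 = 19/2, σ_2 = -16.
On [0, 2], s(x) = -1 + 0·x - 7/2·x² + 11/8·x³.
With x = 1/2: s(1/2) = -109/64.

-1.7031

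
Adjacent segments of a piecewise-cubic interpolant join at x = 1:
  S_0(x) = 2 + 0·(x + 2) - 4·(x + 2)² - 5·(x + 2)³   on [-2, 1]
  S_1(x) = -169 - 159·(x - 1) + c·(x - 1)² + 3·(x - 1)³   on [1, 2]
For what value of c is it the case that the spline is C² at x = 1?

S_0''(x) = -8 - 30·(x + 2), so S_0''(1) = -98. On the right, S_1''(1) = 2c, so c = -49.

-49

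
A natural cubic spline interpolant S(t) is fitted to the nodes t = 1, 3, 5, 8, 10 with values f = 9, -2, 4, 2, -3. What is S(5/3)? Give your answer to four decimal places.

Write M_i for S''(x_i). With h_i = 2, 2, 3, 2 and divided differences Δ_i = -11/2, 3, -2/3, -5/2, the continuity of S' gives the tridiagonal system
  2·M_0 + 8·M_1 + 2·M_2 = 6(Δ_1 - Δ_0) = 51
  2·M_1 + 10·M_2 + 3·M_3 = 6(Δ_2 - Δ_1) = -22
  3·M_2 + 10·M_3 + 2·M_4 = 6(Δ_3 - Δ_2) = -11
Natural end conditions: M_0 = M_4 = 0.
Forward elimination and back-substitution give M_0 = 0, M_1 = 5015/688, M_2 = -629/172, M_3 = -1/344, M_4 = 0.
On [1, 3], S(t) = 9 - 16367/2064·(t - 1) + 0·(t - 1)² + 5015/8256·(t - 1)³.
With (t - 1) = 2/3: S(5/3) = 13561/3483.

3.8935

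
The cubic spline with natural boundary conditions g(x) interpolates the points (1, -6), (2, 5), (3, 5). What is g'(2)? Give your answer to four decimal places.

5.5000

Put σ_i = g'' at the i-th knot. Here h = (1, 1) and Δ = (11, 0), so the interior equations h_(i-1)·σ_(i-1) + 2(h_(i-1)+h_i)·σ_i + h_i·σ_(i+1) = 6(Δ_i − Δ_(i-1)) read
  1·σ_0 + 4·σ_1 + 1·σ_2 = 6(Δ_1 - Δ_0) = -66
Natural end conditions: σ_0 = σ_2 = 0.
Hence σ_0 = 0, σ_1 = -33/2, σ_2 = 0.
On [2, 3], g'(x) = b_1 + 2c_1·(x - 2) + 3d_1·(x - 2)² with b_1 = Δ_1 - h_1(2σ_1 + σ_2)/6 = 11/2, c_1 = σ_1/2 = -33/4, d_1 = (σ_2 - σ_1)/(6h_1) = 11/4. So g'(2) = 11/2.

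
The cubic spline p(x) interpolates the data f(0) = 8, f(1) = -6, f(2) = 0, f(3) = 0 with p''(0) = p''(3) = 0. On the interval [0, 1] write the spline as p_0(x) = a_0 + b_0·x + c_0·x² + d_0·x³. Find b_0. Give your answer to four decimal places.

Put σ_i = p'' at the i-th knot. Here h = (1, 1, 1) and Δ = (-14, 6, 0), so the interior equations h_(i-1)·σ_(i-1) + 2(h_(i-1)+h_i)·σ_i + h_i·σ_(i+1) = 6(Δ_i − Δ_(i-1)) read
  1·σ_0 + 4·σ_1 + 1·σ_2 = 6(Δ_1 - Δ_0) = 120
  1·σ_1 + 4·σ_2 + 1·σ_3 = 6(Δ_2 - Δ_1) = -36
Natural end conditions: σ_0 = σ_3 = 0.
Solving the tridiagonal system: σ_0 = 0, σ_1 = 172/5, σ_2 = -88/5, σ_3 = 0.
On [0, 1], with p_0(x) = a_0 + b_0·x + c_0·x² + d_0·x³: c_0 = σ_0/2 = 0, d_0 = (σ_1 - σ_0)/(6h_0) = 86/15, b_0 = Δ_0 - h_0(2σ_0 + σ_1)/6 = -296/15.

-19.7333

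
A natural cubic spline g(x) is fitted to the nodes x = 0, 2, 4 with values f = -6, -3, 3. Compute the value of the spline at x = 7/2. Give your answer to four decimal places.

1.3242

Write M_i for g''(x_i). With h_i = 2, 2 and divided differences Δ_i = 3/2, 3, the continuity of g' gives the tridiagonal system
  2·M_0 + 8·M_1 + 2·M_2 = 6(Δ_1 - Δ_0) = 9
Natural end conditions: M_0 = M_2 = 0.
Forward elimination and back-substitution give M_0 = 0, M_1 = 9/8, M_2 = 0.
On [2, 4], g(x) = -3 + 9/4·(x - 2) + 9/16·(x - 2)² - 3/32·(x - 2)³.
With (x - 2) = 3/2: g(7/2) = 339/256.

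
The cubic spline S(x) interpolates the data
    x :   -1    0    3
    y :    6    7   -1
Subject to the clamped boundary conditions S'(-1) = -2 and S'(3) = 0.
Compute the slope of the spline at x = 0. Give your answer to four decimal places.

With M_i denoting the second derivative at x_i, h_i = 1, 3, and Δ_i = (y_(i+1) − y_i)/h_i = 1, -8/3:
  1·M_0 + 8·M_1 + 3·M_2 = 6(Δ_1 - Δ_0) = -22
Clamped end conditions give two more equations: 2h_0·M_0 + h_0·M_1 = 6(Δ_0 - S'(-1)) = 18 and h_1·M_1 + 2h_1·M_2 = 6(S'(3) - Δ_1) = 16.
Solving the tridiagonal system: M_0 = 49/4, M_1 = -13/2, M_2 = 71/12.
On [0, 3], S'(x) = b_1 + 2c_1·x + 3d_1·x² with b_1 = Δ_1 - h_1(2M_1 + M_2)/6 = 7/8, c_1 = M_1/2 = -13/4, d_1 = (M_2 - M_1)/(6h_1) = 149/216. So S'(0) = 7/8.

0.8750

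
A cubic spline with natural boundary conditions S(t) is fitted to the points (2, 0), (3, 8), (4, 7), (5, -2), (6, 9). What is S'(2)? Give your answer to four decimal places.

Put M_i = S'' at the i-th knot. Here h = (1, 1, 1, 1) and Δ = (8, -1, -9, 11), so the interior equations h_(i-1)·M_(i-1) + 2(h_(i-1)+h_i)·M_i + h_i·M_(i+1) = 6(Δ_i − Δ_(i-1)) read
  1·M_0 + 4·M_1 + 1·M_2 = 6(Δ_1 - Δ_0) = -54
  1·M_1 + 4·M_2 + 1·M_3 = 6(Δ_2 - Δ_1) = -48
  1·M_2 + 4·M_3 + 1·M_4 = 6(Δ_3 - Δ_2) = 120
Natural end conditions: M_0 = M_4 = 0.
Forward elimination and back-substitution give M_0 = 0, M_1 = -249/28, M_2 = -129/7, M_3 = 969/28, M_4 = 0.
On [2, 3], S'(t) = b_0 + 2c_0·(t - 2) + 3d_0·(t - 2)² with b_0 = Δ_0 - h_0(2M_0 + M_1)/6 = 531/56, c_0 = M_0/2 = 0, d_0 = (M_1 - M_0)/(6h_0) = -83/56. So S'(2) = 531/56.

9.4821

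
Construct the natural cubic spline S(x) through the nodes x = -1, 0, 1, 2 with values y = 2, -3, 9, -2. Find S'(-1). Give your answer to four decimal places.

Write M_i for S''(x_i). With h_i = 1, 1, 1 and divided differences Δ_i = -5, 12, -11, the continuity of S' gives the tridiagonal system
  1·M_0 + 4·M_1 + 1·M_2 = 6(Δ_1 - Δ_0) = 102
  1·M_1 + 4·M_2 + 1·M_3 = 6(Δ_2 - Δ_1) = -138
Natural end conditions: M_0 = M_3 = 0.
Solving: M_0 = 0, M_1 = 182/5, M_2 = -218/5, M_3 = 0.
On [-1, 0], S'(x) = b_0 + 2c_0·(x + 1) + 3d_0·(x + 1)² with b_0 = Δ_0 - h_0(2M_0 + M_1)/6 = -166/15, c_0 = M_0/2 = 0, d_0 = (M_1 - M_0)/(6h_0) = 91/15. So S'(-1) = -166/15.

-11.0667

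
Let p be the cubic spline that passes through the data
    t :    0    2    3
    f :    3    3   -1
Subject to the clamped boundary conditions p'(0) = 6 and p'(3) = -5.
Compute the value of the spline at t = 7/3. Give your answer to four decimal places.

1.8395

Write σ_i for p''(x_i). With h_i = 2, 1 and divided differences Δ_i = 0, -4, the continuity of p' gives the tridiagonal system
  2·σ_0 + 6·σ_1 + 1·σ_2 = 6(Δ_1 - Δ_0) = -24
Clamped end conditions give two more equations: 2h_0·σ_0 + h_0·σ_1 = 6(Δ_0 - p'(0)) = -36 and h_1·σ_1 + 2h_1·σ_2 = 6(p'(3) - Δ_1) = -6.
Forward elimination and back-substitution give σ_0 = -26/3, σ_1 = -2/3, σ_2 = -8/3.
On [2, 3], p(t) = 3 - 10/3·(t - 2) - 1/3·(t - 2)² - 1/3·(t - 2)³.
With (t - 2) = 1/3: p(7/3) = 149/81.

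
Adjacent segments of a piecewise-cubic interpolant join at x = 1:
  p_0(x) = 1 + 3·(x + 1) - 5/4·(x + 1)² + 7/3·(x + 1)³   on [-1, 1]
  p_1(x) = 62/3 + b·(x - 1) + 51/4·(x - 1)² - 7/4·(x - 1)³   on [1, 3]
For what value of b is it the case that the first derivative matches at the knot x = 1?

26

p_0'(x) = 3 - 5/2·(x + 1) + 7·(x + 1)², so p_0'(1) = 26. On the right, p_1'(1) = b, so b = 26.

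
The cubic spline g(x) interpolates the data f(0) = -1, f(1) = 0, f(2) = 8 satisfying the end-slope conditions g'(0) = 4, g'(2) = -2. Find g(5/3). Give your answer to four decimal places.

6.6852

With M_i denoting the second derivative at x_i, h_i = 1, 1, and Δ_i = (y_(i+1) − y_i)/h_i = 1, 8:
  1·M_0 + 4·M_1 + 1·M_2 = 6(Δ_1 - Δ_0) = 42
Clamped end conditions give two more equations: 2h_0·M_0 + h_0·M_1 = 6(Δ_0 - g'(0)) = -18 and h_1·M_1 + 2h_1·M_2 = 6(g'(2) - Δ_1) = -60.
Solving: M_0 = -45/2, M_1 = 27, M_2 = -87/2.
On [1, 2], g(x) = 0 + 25/4·(x - 1) + 27/2·(x - 1)² - 47/4·(x - 1)³.
With (x - 1) = 2/3: g(5/3) = 361/54.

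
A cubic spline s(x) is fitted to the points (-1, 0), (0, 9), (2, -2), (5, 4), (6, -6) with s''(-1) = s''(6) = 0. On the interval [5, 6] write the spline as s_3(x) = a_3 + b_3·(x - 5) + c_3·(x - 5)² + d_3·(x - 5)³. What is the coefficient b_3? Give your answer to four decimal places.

Write σ_i for s''(x_i). With h_i = 1, 2, 3, 1 and divided differences Δ_i = 9, -11/2, 2, -10, the continuity of s' gives the tridiagonal system
  1·σ_0 + 6·σ_1 + 2·σ_2 = 6(Δ_1 - Δ_0) = -87
  2·σ_1 + 10·σ_2 + 3·σ_3 = 6(Δ_2 - Δ_1) = 45
  3·σ_2 + 8·σ_3 + 1·σ_4 = 6(Δ_3 - Δ_2) = -72
Natural end conditions: σ_0 = σ_4 = 0.
Solving the tridiagonal system: σ_0 = 0, σ_1 = -7329/394, σ_2 = 2424/197, σ_3 = -2682/197, σ_4 = 0.
On [5, 6], with s_3(x) = a_3 + b_3·(x - 5) + c_3·(x - 5)² + d_3·(x - 5)³: c_3 = σ_3/2 = -1341/197, d_3 = (σ_4 - σ_3)/(6h_3) = 447/197, b_3 = Δ_3 - h_3(2σ_3 + σ_4)/6 = -1076/197.

-5.4619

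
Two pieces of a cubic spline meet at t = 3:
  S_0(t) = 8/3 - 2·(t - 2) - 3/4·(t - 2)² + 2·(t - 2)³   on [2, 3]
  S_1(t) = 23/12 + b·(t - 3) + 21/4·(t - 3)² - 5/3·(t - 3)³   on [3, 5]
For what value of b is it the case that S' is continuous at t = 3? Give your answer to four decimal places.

2.5000

S_0'(t) = -2 - 3/2·(t - 2) + 6·(t - 2)², so S_0'(3) = 5/2. On the right, S_1'(3) = b, so b = 5/2.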